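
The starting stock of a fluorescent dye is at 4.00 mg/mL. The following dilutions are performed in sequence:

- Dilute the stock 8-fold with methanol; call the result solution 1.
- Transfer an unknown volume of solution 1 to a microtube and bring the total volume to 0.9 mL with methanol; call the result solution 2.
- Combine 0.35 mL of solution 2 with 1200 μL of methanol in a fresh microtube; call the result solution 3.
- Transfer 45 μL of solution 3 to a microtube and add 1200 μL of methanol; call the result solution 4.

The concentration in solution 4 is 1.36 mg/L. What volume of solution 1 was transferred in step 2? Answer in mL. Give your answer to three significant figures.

0.300 mL

Step 1: 8-fold → factor 8
Step 2: v brought to 0.9 mL → factor = 0.9 mL/v
Step 3: 0.35 mL + 1200 μL = 1.55 mL total → factor 1.55/0.35 = 4.4286
Step 4: 45 μL + 1200 μL = 1245 μL total → factor 1245/45 = 27.667
Product of known-step factors = 980.19
Overall factor = 4.00 mg/mL / (1.36 mg/L) = 2941.2
Step-2 factor = 2941.2 / 980.19 = 3.0006
v = 0.9 mL / 3.0006 = 0.300 mL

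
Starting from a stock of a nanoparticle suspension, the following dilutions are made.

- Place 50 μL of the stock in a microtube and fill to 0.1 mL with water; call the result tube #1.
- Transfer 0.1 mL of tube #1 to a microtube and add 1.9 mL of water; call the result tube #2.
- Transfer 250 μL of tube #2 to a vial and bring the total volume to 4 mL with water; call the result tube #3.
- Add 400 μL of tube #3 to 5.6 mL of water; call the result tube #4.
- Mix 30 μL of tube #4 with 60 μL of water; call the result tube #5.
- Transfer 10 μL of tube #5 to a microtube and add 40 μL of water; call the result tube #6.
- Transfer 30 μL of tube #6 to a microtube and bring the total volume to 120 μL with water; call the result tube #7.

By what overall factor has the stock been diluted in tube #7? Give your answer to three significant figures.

5.76 × 10^5

Step 1: 50 μL brought to 0.1 mL → factor 100/50 = 2
Step 2: 0.1 mL + 1.9 mL = 2 mL total → factor 2/0.1 = 20
Step 3: 250 μL brought to 4 mL → factor 4000/250 = 16
Step 4: 400 μL + 5.6 mL = 6000 μL total → factor 6000/400 = 15
Step 5: 30 μL + 60 μL = 90 μL total → factor 90/30 = 3
Step 6: 10 μL + 40 μL = 50 μL total → factor 50/10 = 5
Step 7: 30 μL brought to 120 μL → factor 120/30 = 4
Overall dilution factor = 2 × 20 × 16 × 15 × 3 × 5 × 4 = 5.76 × 10^5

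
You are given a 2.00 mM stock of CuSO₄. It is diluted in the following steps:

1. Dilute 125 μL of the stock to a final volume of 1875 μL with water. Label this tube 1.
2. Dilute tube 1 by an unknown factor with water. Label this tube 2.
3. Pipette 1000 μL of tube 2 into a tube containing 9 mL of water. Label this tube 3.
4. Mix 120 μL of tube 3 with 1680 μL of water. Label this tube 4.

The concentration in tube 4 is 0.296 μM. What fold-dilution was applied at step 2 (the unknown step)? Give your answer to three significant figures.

3.00-fold

Step 1: 125 μL brought to 1875 μL → factor 1875/125 = 15
Step 2: unknown factor x
Step 3: 1000 μL + 9 mL = 10000 μL total → factor 10000/1000 = 10
Step 4: 120 μL + 1680 μL = 1800 μL total → factor 1800/120 = 15
Product of known-step factors = 2250
Overall factor = 2.00 mM / (0.296 μM) = 6756.8
x = 6756.8 / 2250 = 3.00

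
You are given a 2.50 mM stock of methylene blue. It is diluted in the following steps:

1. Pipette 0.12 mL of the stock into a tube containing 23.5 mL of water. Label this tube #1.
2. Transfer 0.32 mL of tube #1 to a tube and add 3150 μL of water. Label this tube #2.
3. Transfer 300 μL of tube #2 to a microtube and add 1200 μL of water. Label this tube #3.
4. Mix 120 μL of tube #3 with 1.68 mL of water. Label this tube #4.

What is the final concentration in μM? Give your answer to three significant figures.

Step 1: 0.12 mL + 23.5 mL = 23.62 mL total → factor 23.62/0.12 = 196.83
Step 2: 0.32 mL + 3150 μL = 3.47 mL total → factor 3.47/0.32 = 10.844
Step 3: 300 μL + 1200 μL = 1500 μL total → factor 1500/300 = 5
Step 4: 120 μL + 1.68 mL = 1800 μL total → factor 1800/120 = 15
Overall dilution factor = 196.83 × 10.844 × 5 × 15 = 1.6008 × 10^5
Final = 2.50 mM / 1.6008 × 10^5 = 1.562 × 10^-5 mM = 0.0156 μM

0.0156 μM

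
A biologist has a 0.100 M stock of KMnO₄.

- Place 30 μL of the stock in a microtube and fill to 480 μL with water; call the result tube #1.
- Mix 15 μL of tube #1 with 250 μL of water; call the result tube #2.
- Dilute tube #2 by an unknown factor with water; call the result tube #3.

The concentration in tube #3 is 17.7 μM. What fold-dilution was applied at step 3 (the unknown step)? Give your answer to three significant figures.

20.0-fold

Step 1: 30 μL brought to 480 μL → factor 480/30 = 16
Step 2: 15 μL + 250 μL = 265 μL total → factor 265/15 = 17.667
Step 3: unknown factor x
Product of known-step factors = 282.67
Overall factor = 0.100 M / (17.7 μM) = 5649.7
x = 5649.7 / 282.67 = 20.0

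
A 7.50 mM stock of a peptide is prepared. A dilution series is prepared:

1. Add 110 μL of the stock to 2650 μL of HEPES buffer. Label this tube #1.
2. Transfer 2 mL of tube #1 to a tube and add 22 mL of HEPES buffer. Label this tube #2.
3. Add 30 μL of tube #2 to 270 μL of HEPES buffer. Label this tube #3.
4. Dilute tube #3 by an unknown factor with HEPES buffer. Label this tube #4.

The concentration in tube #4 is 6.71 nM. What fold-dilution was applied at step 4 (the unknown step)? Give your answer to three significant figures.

Step 1: 110 μL + 2650 μL = 2760 μL total → factor 2760/110 = 25.091
Step 2: 2 mL + 22 mL = 24 mL total → factor 24/2 = 12
Step 3: 30 μL + 270 μL = 300 μL total → factor 300/30 = 10
Step 4: unknown factor x
Product of known-step factors = 3010.9
Overall factor = 7.50 mM / (6.71 nM) = 1.1177 × 10^6
x = 1.1177 × 10^6 / 3010.9 = 371

371-fold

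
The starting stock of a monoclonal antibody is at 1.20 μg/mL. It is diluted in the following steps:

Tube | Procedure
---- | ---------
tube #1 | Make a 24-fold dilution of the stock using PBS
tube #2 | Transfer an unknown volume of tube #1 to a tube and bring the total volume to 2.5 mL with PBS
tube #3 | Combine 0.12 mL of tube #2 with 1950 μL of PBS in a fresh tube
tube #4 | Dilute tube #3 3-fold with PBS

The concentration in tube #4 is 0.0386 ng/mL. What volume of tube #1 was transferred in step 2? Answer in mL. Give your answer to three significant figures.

0.0999 mL

Step 1: 24-fold → factor 24
Step 2: v brought to 2.5 mL → factor = 2.5 mL/v
Step 3: 0.12 mL + 1950 μL = 2.07 mL total → factor 2.07/0.12 = 17.25
Step 4: 3-fold → factor 3
Product of known-step factors = 1242
Overall factor = 1.20 μg/mL / (0.0386 ng/mL) = 31088
Step-2 factor = 31088 / 1242 = 25.031
v = 2.5 mL / 25.031 = 0.0999 mL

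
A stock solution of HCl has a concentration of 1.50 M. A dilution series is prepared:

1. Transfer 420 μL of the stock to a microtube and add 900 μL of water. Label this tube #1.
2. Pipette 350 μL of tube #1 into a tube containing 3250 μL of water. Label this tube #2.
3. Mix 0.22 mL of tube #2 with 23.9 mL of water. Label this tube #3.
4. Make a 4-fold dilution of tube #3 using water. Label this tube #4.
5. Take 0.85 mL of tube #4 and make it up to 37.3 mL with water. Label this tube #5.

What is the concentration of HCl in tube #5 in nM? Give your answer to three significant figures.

Step 1: 420 μL + 900 μL = 1320 μL total → factor 1320/420 = 3.1429
Step 2: 350 μL + 3250 μL = 3600 μL total → factor 3600/350 = 10.286
Step 3: 0.22 mL + 23.9 mL = 24.12 mL total → factor 24.12/0.22 = 109.64
Step 4: 4-fold → factor 4
Step 5: 0.85 mL brought to 37.3 mL → factor 37.3/0.85 = 43.882
Overall dilution factor = 3.1429 × 10.286 × 109.64 × 4 × 43.882 = 6.221 × 10^5
Final = 1.50 M / 6.221 × 10^5 = 2.411 × 10^-6 M = 2.41 × 10^3 nM

2.41 × 10^3 nM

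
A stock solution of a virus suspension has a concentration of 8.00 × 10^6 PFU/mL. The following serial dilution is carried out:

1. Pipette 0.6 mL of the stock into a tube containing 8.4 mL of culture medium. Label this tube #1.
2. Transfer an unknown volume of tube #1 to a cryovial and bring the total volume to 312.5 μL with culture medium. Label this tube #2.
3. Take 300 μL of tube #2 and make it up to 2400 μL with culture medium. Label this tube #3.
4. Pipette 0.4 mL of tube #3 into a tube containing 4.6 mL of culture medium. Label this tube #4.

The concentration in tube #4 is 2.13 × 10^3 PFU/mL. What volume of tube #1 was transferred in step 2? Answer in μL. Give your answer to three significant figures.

Step 1: 0.6 mL + 8.4 mL = 9 mL total → factor 9/0.6 = 15
Step 2: v brought to 312.5 μL → factor = 312.5 μL/v
Step 3: 300 μL brought to 2400 μL → factor 2400/300 = 8
Step 4: 0.4 mL + 4.6 mL = 5 mL total → factor 5/0.4 = 12.5
Product of known-step factors = 1500
Overall factor = 8.00 × 10^6 PFU/mL / (2.13 × 10^3 PFU/mL) = 3755.9
Step-2 factor = 3755.9 / 1500 = 2.5039
v = 312.5 μL / 2.5039 = 125 μL

125 μL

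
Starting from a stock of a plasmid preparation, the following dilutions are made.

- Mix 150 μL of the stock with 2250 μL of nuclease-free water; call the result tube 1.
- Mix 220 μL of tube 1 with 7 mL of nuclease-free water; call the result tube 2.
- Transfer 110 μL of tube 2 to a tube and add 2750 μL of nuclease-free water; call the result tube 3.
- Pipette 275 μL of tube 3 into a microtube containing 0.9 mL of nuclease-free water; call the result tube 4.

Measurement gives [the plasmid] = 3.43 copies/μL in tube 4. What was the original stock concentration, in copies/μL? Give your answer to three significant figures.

2.00 × 10^5 copies/μL

Step 1: 150 μL + 2250 μL = 2400 μL total → factor 2400/150 = 16
Step 2: 220 μL + 7 mL = 7220 μL total → factor 7220/220 = 32.818
Step 3: 110 μL + 2750 μL = 2860 μL total → factor 2860/110 = 26
Step 4: 275 μL + 0.9 mL = 1175 μL total → factor 1175/275 = 4.2727
Overall dilution factor = 16 × 32.818 × 26 × 4.2727 = 58333
Stock = 3.43 copies/μL × 58333 = 2.00 × 10^5 copies/μL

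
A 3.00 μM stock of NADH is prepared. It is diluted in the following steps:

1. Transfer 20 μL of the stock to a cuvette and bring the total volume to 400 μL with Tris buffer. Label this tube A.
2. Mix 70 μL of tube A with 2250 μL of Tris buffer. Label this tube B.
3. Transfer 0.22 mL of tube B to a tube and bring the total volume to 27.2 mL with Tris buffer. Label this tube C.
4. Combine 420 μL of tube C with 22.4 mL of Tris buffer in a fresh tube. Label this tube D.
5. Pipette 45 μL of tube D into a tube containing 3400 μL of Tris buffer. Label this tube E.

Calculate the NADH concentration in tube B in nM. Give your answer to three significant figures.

Step 1: 20 μL brought to 400 μL → factor 400/20 = 20
Step 2: 70 μL + 2250 μL = 2320 μL total → factor 2320/70 = 33.143
Dilution factor through tube B = 20 × 33.143 = 662.86
[tube B] = 3.00 μM / 662.86 = 0.004526 μM = 4.53 nM

4.53 nM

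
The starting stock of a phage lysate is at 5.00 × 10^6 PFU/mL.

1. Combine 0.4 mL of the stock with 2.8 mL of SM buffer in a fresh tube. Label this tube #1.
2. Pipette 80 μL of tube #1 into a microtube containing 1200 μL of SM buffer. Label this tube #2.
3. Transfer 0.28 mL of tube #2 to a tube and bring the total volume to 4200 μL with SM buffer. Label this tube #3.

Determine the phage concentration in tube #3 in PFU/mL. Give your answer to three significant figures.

2.60 × 10^3 PFU/mL

Step 1: 0.4 mL + 2.8 mL = 3.2 mL total → factor 3.2/0.4 = 8
Step 2: 80 μL + 1200 μL = 1280 μL total → factor 1280/80 = 16
Step 3: 0.28 mL brought to 4200 μL → factor 4.2/0.28 = 15
Overall dilution factor = 8 × 16 × 15 = 1920
Final = 5.00 × 10^6 PFU/mL / 1920 = 2.60 × 10^3 PFU/mL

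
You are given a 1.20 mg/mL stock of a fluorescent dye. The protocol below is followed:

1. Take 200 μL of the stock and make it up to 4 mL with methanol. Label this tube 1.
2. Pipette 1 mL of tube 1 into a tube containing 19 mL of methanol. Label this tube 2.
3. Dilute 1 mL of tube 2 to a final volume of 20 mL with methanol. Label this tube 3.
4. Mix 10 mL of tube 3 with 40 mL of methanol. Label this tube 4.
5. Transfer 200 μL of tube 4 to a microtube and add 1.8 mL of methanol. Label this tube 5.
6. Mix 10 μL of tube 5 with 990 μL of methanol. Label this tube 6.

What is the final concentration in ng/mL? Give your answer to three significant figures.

0.0300 ng/mL

Step 1: 200 μL brought to 4 mL → factor 4000/200 = 20
Step 2: 1 mL + 19 mL = 20 mL total → factor 20/1 = 20
Step 3: 1 mL brought to 20 mL → factor 20/1 = 20
Step 4: 10 mL + 40 mL = 50 mL total → factor 50/10 = 5
Step 5: 200 μL + 1.8 mL = 2000 μL total → factor 2000/200 = 10
Step 6: 10 μL + 990 μL = 1000 μL total → factor 1000/10 = 100
Overall dilution factor = 20 × 20 × 20 × 5 × 10 × 100 = 4 × 10^7
Final = 1.20 mg/mL / 4 × 10^7 = 3.000 × 10^-8 mg/mL = 0.0300 ng/mL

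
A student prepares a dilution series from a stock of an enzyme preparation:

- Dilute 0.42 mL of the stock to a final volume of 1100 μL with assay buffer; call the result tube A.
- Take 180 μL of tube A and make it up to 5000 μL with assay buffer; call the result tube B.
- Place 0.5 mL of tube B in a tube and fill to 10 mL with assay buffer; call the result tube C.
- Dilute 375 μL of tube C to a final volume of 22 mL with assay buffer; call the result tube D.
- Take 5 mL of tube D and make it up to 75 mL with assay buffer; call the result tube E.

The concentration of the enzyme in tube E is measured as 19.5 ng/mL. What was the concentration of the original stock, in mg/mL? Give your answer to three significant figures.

Step 1: 0.42 mL brought to 1100 μL → factor 1.1/0.42 = 2.619
Step 2: 180 μL brought to 5000 μL → factor 5000/180 = 27.778
Step 3: 0.5 mL brought to 10 mL → factor 10/0.5 = 20
Step 4: 375 μL brought to 22 mL → factor 22000/375 = 58.667
Step 5: 5 mL brought to 75 mL → factor 75/5 = 15
Overall dilution factor = 2.619 × 27.778 × 20 × 58.667 × 15 = 1.2804 × 10^6
Stock = 19.5 ng/mL × 1.2804 × 10^6 = 2.497 × 10^7 ng/mL = 25.0 mg/mL

25.0 mg/mL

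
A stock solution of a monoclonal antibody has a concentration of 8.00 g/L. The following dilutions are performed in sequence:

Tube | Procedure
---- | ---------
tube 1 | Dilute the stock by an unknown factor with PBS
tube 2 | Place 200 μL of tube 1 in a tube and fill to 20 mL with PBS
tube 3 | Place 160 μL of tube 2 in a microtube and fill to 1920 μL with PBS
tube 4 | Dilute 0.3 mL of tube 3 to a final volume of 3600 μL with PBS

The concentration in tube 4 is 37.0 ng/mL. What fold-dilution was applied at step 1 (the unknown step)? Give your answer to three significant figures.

Step 1: unknown factor x
Step 2: 200 μL brought to 20 mL → factor 20000/200 = 100
Step 3: 160 μL brought to 1920 μL → factor 1920/160 = 12
Step 4: 0.3 mL brought to 3600 μL → factor 3.6/0.3 = 12
Product of known-step factors = 14400
Overall factor = 8.00 g/L / (37.0 ng/mL) = 2.1622 × 10^5
x = 2.1622 × 10^5 / 14400 = 15.0

15.0-fold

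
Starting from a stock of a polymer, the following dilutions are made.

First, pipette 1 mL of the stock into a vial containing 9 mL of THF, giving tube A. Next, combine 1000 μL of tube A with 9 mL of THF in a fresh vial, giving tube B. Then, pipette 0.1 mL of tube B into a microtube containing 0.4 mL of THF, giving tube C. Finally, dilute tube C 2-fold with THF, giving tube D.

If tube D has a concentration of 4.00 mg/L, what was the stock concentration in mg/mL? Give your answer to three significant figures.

4.00 mg/mL

Step 1: 1 mL + 9 mL = 10 mL total → factor 10/1 = 10
Step 2: 1000 μL + 9 mL = 10000 μL total → factor 10000/1000 = 10
Step 3: 0.1 mL + 0.4 mL = 0.5 mL total → factor 0.5/0.1 = 5
Step 4: 2-fold → factor 2
Overall dilution factor = 10 × 10 × 5 × 2 = 1000
Stock = 4.00 mg/L × 1000 = 4000 mg/L = 4.00 mg/mL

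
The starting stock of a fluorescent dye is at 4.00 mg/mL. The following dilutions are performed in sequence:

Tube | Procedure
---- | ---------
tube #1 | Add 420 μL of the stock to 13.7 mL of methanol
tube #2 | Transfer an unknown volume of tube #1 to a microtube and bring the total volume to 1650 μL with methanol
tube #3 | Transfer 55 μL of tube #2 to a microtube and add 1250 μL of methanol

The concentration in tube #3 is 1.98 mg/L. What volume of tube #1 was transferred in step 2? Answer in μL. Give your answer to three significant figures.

Step 1: 420 μL + 13.7 mL = 14120 μL total → factor 14120/420 = 33.619
Step 2: v brought to 1650 μL → factor = 1650 μL/v
Step 3: 55 μL + 1250 μL = 1305 μL total → factor 1305/55 = 23.727
Product of known-step factors = 797.69
Overall factor = 4.00 mg/mL / (1.98 mg/L) = 2020.2
Step-2 factor = 2020.2 / 797.69 = 2.5326
v = 1650 μL / 2.5326 = 652 μL

652 μL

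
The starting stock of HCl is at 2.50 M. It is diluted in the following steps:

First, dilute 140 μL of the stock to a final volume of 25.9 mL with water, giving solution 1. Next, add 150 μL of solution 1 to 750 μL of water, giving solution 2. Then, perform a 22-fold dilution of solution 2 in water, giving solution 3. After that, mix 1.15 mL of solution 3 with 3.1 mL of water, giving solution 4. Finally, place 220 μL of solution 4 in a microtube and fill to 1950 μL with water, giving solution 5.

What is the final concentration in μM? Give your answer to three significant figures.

3.13 μM

Step 1: 140 μL brought to 25.9 mL → factor 25900/140 = 185
Step 2: 150 μL + 750 μL = 900 μL total → factor 900/150 = 6
Step 3: 22-fold → factor 22
Step 4: 1.15 mL + 3.1 mL = 4.25 mL total → factor 4.25/1.15 = 3.6957
Step 5: 220 μL brought to 1950 μL → factor 1950/220 = 8.8636
Overall dilution factor = 185 × 6 × 22 × 3.6957 × 8.8636 = 7.9992 × 10^5
Final = 2.50 M / 7.9992 × 10^5 = 3.125 × 10^-6 M = 3.13 μM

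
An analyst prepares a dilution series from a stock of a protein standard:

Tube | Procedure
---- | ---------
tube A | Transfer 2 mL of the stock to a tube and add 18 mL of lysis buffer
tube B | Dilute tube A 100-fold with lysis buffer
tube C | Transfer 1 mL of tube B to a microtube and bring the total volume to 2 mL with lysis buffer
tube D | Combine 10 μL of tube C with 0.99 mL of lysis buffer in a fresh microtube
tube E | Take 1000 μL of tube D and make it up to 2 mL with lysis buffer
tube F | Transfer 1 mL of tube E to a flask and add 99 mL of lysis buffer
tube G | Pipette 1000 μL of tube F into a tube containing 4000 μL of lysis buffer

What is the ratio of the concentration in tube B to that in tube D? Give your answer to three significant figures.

200

Step 1: 2 mL + 18 mL = 20 mL total → factor 20/2 = 10
Step 2: 100-fold → factor 100
Step 3: 1 mL brought to 2 mL → factor 2/1 = 2
Step 4: 10 μL + 0.99 mL = 1000 μL total → factor 1000/10 = 100
Dilution factor to tube B = 1000; to tube D = 2 × 10^5
[tube B]/[tube D] = (factor to tube D)/(factor to tube B) = 2 × 10^5/1000 = 200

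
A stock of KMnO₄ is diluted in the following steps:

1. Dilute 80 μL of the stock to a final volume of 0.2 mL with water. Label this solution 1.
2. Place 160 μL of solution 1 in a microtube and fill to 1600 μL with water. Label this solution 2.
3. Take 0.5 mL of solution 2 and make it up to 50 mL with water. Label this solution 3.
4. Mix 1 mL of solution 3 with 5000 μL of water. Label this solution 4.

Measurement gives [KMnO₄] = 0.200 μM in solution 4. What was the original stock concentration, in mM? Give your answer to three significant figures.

Step 1: 80 μL brought to 0.2 mL → factor 200/80 = 2.5
Step 2: 160 μL brought to 1600 μL → factor 1600/160 = 10
Step 3: 0.5 mL brought to 50 mL → factor 50/0.5 = 100
Step 4: 1 mL + 5000 μL = 6 mL total → factor 6/1 = 6
Overall dilution factor = 2.5 × 10 × 100 × 6 = 15000
Stock = 0.200 μM × 15000 = 3000 μM = 3.00 mM

3.00 mM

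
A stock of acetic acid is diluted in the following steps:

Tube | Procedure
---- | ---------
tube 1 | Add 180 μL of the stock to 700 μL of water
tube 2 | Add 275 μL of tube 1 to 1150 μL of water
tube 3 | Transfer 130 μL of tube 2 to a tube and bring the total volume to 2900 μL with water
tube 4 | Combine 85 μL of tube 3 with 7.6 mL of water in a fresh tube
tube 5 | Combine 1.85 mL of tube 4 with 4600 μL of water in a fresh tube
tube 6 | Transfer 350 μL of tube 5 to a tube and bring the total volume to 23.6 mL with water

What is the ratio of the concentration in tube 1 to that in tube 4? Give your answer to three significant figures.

1.05 × 10^4

Step 1: 180 μL + 700 μL = 880 μL total → factor 880/180 = 4.8889
Step 2: 275 μL + 1150 μL = 1425 μL total → factor 1425/275 = 5.1818
Step 3: 130 μL brought to 2900 μL → factor 2900/130 = 22.308
Step 4: 85 μL + 7.6 mL = 7685 μL total → factor 7685/85 = 90.412
Dilution factor to tube 1 = 4.8889; to tube 4 = 51094
[tube 1]/[tube 4] = (factor to tube 4)/(factor to tube 1) = 51094/4.8889 = 1.05 × 10^4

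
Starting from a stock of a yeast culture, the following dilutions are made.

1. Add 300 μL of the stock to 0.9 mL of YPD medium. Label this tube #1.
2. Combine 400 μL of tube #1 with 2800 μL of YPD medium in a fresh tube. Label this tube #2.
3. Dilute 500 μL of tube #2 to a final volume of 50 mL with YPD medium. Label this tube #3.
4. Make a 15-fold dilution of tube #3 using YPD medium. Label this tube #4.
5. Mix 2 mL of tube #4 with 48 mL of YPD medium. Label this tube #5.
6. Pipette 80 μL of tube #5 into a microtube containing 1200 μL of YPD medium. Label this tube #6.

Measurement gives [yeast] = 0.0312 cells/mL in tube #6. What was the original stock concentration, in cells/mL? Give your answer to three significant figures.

Step 1: 300 μL + 0.9 mL = 1200 μL total → factor 1200/300 = 4
Step 2: 400 μL + 2800 μL = 3200 μL total → factor 3200/400 = 8
Step 3: 500 μL brought to 50 mL → factor 50000/500 = 100
Step 4: 15-fold → factor 15
Step 5: 2 mL + 48 mL = 50 mL total → factor 50/2 = 25
Step 6: 80 μL + 1200 μL = 1280 μL total → factor 1280/80 = 16
Overall dilution factor = 4 × 8 × 100 × 15 × 25 × 16 = 1.92 × 10^7
Stock = 0.0312 cells/mL × 1.92 × 10^7 = 5.99 × 10^5 cells/mL

5.99 × 10^5 cells/mL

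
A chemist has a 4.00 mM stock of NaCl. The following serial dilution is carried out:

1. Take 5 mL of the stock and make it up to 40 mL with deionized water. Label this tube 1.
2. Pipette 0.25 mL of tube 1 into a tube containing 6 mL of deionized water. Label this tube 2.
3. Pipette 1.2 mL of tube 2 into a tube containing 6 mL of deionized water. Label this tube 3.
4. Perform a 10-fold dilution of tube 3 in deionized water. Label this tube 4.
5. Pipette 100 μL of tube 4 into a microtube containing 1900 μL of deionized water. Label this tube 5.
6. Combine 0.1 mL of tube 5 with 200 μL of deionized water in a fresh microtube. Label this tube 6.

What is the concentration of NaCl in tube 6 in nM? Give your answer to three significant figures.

Step 1: 5 mL brought to 40 mL → factor 40/5 = 8
Step 2: 0.25 mL + 6 mL = 6.25 mL total → factor 6.25/0.25 = 25
Step 3: 1.2 mL + 6 mL = 7.2 mL total → factor 7.2/1.2 = 6
Step 4: 10-fold → factor 10
Step 5: 100 μL + 1900 μL = 2000 μL total → factor 2000/100 = 20
Step 6: 0.1 mL + 200 μL = 0.3 mL total → factor 0.3/0.1 = 3
Overall dilution factor = 8 × 25 × 6 × 10 × 20 × 3 = 7.2 × 10^5
Final = 4.00 mM / 7.2 × 10^5 = 5.556 × 10^-6 mM = 5.56 nM

5.56 nM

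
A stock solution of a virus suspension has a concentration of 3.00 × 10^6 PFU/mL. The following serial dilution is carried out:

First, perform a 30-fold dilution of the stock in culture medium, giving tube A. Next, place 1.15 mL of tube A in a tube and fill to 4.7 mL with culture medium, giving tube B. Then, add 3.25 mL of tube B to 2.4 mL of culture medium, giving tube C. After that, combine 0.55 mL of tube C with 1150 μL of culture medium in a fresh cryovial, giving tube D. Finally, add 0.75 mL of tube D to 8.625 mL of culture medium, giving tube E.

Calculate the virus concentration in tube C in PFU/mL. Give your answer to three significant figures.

Step 1: 30-fold → factor 30
Step 2: 1.15 mL brought to 4.7 mL → factor 4.7/1.15 = 4.087
Step 3: 3.25 mL + 2.4 mL = 5.65 mL total → factor 5.65/3.25 = 1.7385
Dilution factor through tube C = 30 × 4.087 × 1.7385 = 213.15
[tube C] = 3.00 × 10^6 PFU/mL / 213.15 = 1.41 × 10^4 PFU/mL

1.41 × 10^4 PFU/mL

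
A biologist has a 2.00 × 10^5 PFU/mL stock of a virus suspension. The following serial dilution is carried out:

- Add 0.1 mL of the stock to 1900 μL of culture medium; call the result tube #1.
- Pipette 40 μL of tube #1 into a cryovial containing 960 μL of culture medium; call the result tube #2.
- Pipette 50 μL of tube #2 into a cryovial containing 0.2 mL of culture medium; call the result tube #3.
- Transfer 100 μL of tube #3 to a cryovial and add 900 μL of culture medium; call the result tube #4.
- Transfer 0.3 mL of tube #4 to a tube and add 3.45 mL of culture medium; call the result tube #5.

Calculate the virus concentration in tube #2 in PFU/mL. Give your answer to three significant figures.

400 PFU/mL

Step 1: 0.1 mL + 1900 μL = 2 mL total → factor 2/0.1 = 20
Step 2: 40 μL + 960 μL = 1000 μL total → factor 1000/40 = 25
Dilution factor through tube #2 = 20 × 25 = 500
[tube #2] = 2.00 × 10^5 PFU/mL / 500 = 400 PFU/mL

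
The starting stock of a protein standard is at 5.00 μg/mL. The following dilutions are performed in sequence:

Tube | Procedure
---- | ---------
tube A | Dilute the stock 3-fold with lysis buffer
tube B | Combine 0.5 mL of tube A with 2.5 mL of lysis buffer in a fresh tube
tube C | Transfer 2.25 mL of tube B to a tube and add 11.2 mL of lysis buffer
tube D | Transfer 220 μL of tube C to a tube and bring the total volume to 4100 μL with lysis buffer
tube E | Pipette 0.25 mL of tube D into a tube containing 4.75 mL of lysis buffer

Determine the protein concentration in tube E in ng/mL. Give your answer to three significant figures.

Step 1: 3-fold → factor 3
Step 2: 0.5 mL + 2.5 mL = 3 mL total → factor 3/0.5 = 6
Step 3: 2.25 mL + 11.2 mL = 13.45 mL total → factor 13.45/2.25 = 5.9778
Step 4: 220 μL brought to 4100 μL → factor 4100/220 = 18.636
Step 5: 0.25 mL + 4.75 mL = 5 mL total → factor 5/0.25 = 20
Overall dilution factor = 3 × 6 × 5.9778 × 18.636 × 20 = 40105
Final = 5.00 μg/mL / 40105 = 0.0001247 μg/mL = 0.125 ng/mL

0.125 ng/mL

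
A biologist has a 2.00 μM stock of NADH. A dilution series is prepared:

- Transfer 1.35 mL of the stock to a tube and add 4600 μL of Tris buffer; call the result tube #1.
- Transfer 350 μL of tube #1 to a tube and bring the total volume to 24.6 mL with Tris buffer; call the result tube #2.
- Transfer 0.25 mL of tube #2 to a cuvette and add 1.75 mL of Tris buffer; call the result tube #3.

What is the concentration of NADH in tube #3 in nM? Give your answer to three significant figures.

Step 1: 1.35 mL + 4600 μL = 5.95 mL total → factor 5.95/1.35 = 4.4074
Step 2: 350 μL brought to 24.6 mL → factor 24600/350 = 70.286
Step 3: 0.25 mL + 1.75 mL = 2 mL total → factor 2/0.25 = 8
Overall dilution factor = 4.4074 × 70.286 × 8 = 2478.2
Final = 2.00 μM / 2478.2 = 0.0008070 μM = 0.807 nM

0.807 nM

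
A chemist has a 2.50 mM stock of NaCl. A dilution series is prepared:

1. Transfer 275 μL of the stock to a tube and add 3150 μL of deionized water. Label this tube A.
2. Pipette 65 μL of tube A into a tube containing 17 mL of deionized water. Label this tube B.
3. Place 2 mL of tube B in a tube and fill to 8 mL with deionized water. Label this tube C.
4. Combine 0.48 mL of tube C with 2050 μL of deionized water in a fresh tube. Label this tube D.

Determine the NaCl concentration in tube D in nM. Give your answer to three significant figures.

36.3 nM

Step 1: 275 μL + 3150 μL = 3425 μL total → factor 3425/275 = 12.455
Step 2: 65 μL + 17 mL = 17065 μL total → factor 17065/65 = 262.54
Step 3: 2 mL brought to 8 mL → factor 8/2 = 4
Step 4: 0.48 mL + 2050 μL = 2.53 mL total → factor 2.53/0.48 = 5.2708
Overall dilution factor = 12.455 × 262.54 × 4 × 5.2708 = 68938
Final = 2.50 mM / 68938 = 3.626 × 10^-5 mM = 36.3 nM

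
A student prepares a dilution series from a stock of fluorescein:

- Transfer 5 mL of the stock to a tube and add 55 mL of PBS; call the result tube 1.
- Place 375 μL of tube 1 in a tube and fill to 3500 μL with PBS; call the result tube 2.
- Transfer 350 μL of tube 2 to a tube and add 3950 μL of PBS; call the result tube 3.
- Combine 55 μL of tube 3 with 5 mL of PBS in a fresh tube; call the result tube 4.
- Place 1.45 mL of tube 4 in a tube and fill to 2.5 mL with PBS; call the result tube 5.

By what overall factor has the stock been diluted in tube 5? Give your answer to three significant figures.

2.18 × 10^5

Step 1: 5 mL + 55 mL = 60 mL total → factor 60/5 = 12
Step 2: 375 μL brought to 3500 μL → factor 3500/375 = 9.3333
Step 3: 350 μL + 3950 μL = 4300 μL total → factor 4300/350 = 12.286
Step 4: 55 μL + 5 mL = 5055 μL total → factor 5055/55 = 91.909
Step 5: 1.45 mL brought to 2.5 mL → factor 2.5/1.45 = 1.7241
Overall dilution factor = 12 × 9.3333 × 12.286 × 91.909 × 1.7241 = 2.1805 × 10^5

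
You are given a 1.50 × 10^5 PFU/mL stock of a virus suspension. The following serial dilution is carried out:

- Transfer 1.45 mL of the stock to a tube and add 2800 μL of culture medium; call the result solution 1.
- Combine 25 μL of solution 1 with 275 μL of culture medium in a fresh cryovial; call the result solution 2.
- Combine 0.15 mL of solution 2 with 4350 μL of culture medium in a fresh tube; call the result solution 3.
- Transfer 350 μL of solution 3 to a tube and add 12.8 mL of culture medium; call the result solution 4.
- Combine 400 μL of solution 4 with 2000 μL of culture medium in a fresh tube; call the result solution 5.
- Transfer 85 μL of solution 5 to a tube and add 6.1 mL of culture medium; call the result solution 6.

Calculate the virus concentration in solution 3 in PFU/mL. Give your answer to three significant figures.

142 PFU/mL

Step 1: 1.45 mL + 2800 μL = 4.25 mL total → factor 4.25/1.45 = 2.931
Step 2: 25 μL + 275 μL = 300 μL total → factor 300/25 = 12
Step 3: 0.15 mL + 4350 μL = 4.5 mL total → factor 4.5/0.15 = 30
Dilution factor through solution 3 = 2.931 × 12 × 30 = 1055.2
[solution 3] = 1.50 × 10^5 PFU/mL / 1055.2 = 142 PFU/mL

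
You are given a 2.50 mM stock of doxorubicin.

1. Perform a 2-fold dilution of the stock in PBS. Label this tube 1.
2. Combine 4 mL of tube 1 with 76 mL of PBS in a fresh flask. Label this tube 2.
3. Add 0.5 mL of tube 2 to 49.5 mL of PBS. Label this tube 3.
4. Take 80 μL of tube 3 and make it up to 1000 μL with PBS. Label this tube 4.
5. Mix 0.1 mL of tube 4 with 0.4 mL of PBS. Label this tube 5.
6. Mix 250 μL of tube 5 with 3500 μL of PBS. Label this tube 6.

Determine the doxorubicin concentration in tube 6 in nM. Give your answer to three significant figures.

Step 1: 2-fold → factor 2
Step 2: 4 mL + 76 mL = 80 mL total → factor 80/4 = 20
Step 3: 0.5 mL + 49.5 mL = 50 mL total → factor 50/0.5 = 100
Step 4: 80 μL brought to 1000 μL → factor 1000/80 = 12.5
Step 5: 0.1 mL + 0.4 mL = 0.5 mL total → factor 0.5/0.1 = 5
Step 6: 250 μL + 3500 μL = 3750 μL total → factor 3750/250 = 15
Overall dilution factor = 2 × 20 × 100 × 12.5 × 5 × 15 = 3.75 × 10^6
Final = 2.50 mM / 3.75 × 10^6 = 6.667 × 10^-7 mM = 0.667 nM

0.667 nM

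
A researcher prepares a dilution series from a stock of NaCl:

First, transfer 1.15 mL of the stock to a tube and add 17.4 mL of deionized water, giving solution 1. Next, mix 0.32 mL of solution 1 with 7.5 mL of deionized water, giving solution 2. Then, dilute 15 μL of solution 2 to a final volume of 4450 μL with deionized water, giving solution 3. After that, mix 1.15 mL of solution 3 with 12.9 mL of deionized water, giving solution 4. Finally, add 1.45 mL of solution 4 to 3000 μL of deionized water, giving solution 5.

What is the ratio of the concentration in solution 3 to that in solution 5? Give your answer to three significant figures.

37.5

Step 1: 1.15 mL + 17.4 mL = 18.55 mL total → factor 18.55/1.15 = 16.13
Step 2: 0.32 mL + 7.5 mL = 7.82 mL total → factor 7.82/0.32 = 24.438
Step 3: 15 μL brought to 4450 μL → factor 4450/15 = 296.67
Step 4: 1.15 mL + 12.9 mL = 14.05 mL total → factor 14.05/1.15 = 12.217
Step 5: 1.45 mL + 3000 μL = 4.45 mL total → factor 4.45/1.45 = 3.069
Dilution factor to solution 3 = 1.1694 × 10^5; to solution 5 = 4.3847 × 10^6
[solution 3]/[solution 5] = (factor to solution 5)/(factor to solution 3) = 4.3847 × 10^6/1.1694 × 10^5 = 37.5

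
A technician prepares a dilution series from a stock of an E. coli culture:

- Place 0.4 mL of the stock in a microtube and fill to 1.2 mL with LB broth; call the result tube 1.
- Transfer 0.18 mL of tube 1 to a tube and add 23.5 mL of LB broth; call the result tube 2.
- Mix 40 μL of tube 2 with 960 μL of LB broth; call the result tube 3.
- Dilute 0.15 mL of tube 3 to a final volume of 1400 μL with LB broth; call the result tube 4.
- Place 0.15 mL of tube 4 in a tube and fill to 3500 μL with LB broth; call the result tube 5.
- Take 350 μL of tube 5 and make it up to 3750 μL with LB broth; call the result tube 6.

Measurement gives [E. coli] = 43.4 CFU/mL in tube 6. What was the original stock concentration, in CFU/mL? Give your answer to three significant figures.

Step 1: 0.4 mL brought to 1.2 mL → factor 1.2/0.4 = 3
Step 2: 0.18 mL + 23.5 mL = 23.68 mL total → factor 23.68/0.18 = 131.56
Step 3: 40 μL + 960 μL = 1000 μL total → factor 1000/40 = 25
Step 4: 0.15 mL brought to 1400 μL → factor 1.4/0.15 = 9.3333
Step 5: 0.15 mL brought to 3500 μL → factor 3.5/0.15 = 23.333
Step 6: 350 μL brought to 3750 μL → factor 3750/350 = 10.714
Overall dilution factor = 3 × 131.56 × 25 × 9.3333 × 23.333 × 10.714 = 2.3022 × 10^7
Stock = 43.4 CFU/mL × 2.3022 × 10^7 = 9.99 × 10^8 CFU/mL

9.99 × 10^8 CFU/mL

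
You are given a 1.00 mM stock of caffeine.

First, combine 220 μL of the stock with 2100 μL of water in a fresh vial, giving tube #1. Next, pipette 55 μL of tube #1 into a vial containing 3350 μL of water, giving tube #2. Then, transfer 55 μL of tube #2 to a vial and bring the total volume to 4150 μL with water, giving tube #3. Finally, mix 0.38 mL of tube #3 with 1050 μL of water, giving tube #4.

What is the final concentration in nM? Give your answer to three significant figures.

5.39 nM

Step 1: 220 μL + 2100 μL = 2320 μL total → factor 2320/220 = 10.545
Step 2: 55 μL + 3350 μL = 3405 μL total → factor 3405/55 = 61.909
Step 3: 55 μL brought to 4150 μL → factor 4150/55 = 75.455
Step 4: 0.38 mL + 1050 μL = 1.43 mL total → factor 1.43/0.38 = 3.7632
Overall dilution factor = 10.545 × 61.909 × 75.455 × 3.7632 = 1.8538 × 10^5
Final = 1.00 mM / 1.8538 × 10^5 = 5.394 × 10^-6 mM = 5.39 nM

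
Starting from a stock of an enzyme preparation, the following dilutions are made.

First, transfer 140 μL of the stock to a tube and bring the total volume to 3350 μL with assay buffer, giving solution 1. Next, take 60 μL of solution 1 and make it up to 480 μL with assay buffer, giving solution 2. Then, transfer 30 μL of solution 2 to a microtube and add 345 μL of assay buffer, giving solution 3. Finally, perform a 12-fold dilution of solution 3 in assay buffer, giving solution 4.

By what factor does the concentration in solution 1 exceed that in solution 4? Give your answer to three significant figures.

Step 1: 140 μL brought to 3350 μL → factor 3350/140 = 23.929
Step 2: 60 μL brought to 480 μL → factor 480/60 = 8
Step 3: 30 μL + 345 μL = 375 μL total → factor 375/30 = 12.5
Step 4: 12-fold → factor 12
Dilution factor to solution 1 = 23.929; to solution 4 = 28714
[solution 1]/[solution 4] = (factor to solution 4)/(factor to solution 1) = 28714/23.929 = 1.20 × 10^3

1.20 × 10^3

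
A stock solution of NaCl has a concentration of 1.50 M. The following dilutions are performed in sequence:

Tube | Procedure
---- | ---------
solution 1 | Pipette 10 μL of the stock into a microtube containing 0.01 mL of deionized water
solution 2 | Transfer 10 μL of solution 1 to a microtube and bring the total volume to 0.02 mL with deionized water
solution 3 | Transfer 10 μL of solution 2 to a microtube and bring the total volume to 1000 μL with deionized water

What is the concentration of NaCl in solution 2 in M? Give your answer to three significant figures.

Step 1: 10 μL + 0.01 mL = 20 μL total → factor 20/10 = 2
Step 2: 10 μL brought to 0.02 mL → factor 20/10 = 2
Dilution factor through solution 2 = 2 × 2 = 4
[solution 2] = 1.50 M / 4 = 0.375 M

0.375 M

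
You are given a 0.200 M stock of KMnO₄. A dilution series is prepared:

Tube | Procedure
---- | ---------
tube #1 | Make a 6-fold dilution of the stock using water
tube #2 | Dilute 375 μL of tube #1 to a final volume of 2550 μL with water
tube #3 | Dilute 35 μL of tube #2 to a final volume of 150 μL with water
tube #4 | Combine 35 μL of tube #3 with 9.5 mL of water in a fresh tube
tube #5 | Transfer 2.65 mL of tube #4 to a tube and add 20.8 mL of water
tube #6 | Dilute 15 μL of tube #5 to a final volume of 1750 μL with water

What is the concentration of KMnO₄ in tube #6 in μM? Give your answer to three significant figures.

Step 1: 6-fold → factor 6
Step 2: 375 μL brought to 2550 μL → factor 2550/375 = 6.8
Step 3: 35 μL brought to 150 μL → factor 150/35 = 4.2857
Step 4: 35 μL + 9.5 mL = 9535 μL total → factor 9535/35 = 272.43
Step 5: 2.65 mL + 20.8 mL = 23.45 mL total → factor 23.45/2.65 = 8.8491
Step 6: 15 μL brought to 1750 μL → factor 1750/15 = 116.67
Overall dilution factor = 6 × 6.8 × 4.2857 × 272.43 × 8.8491 × 116.67 = 4.9179 × 10^7
Final = 0.200 M / 4.9179 × 10^7 = 4.067 × 10^-9 M = 0.00407 μM

0.00407 μM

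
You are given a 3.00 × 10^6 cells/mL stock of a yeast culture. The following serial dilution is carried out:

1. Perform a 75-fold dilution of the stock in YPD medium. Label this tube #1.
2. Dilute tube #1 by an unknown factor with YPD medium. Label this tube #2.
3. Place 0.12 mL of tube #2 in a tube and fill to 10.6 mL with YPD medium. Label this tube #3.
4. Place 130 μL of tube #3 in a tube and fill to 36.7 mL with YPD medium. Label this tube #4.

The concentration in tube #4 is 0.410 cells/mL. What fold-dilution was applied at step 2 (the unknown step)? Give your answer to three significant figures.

Step 1: 75-fold → factor 75
Step 2: unknown factor x
Step 3: 0.12 mL brought to 10.6 mL → factor 10.6/0.12 = 88.333
Step 4: 130 μL brought to 36.7 mL → factor 36700/130 = 282.31
Product of known-step factors = 1.8703 × 10^6
Overall factor = 3.00 × 10^6 cells/mL / (0.410 cells/mL) = 7.3171 × 10^6
x = 7.3171 × 10^6 / 1.8703 × 10^6 = 3.91

3.91-fold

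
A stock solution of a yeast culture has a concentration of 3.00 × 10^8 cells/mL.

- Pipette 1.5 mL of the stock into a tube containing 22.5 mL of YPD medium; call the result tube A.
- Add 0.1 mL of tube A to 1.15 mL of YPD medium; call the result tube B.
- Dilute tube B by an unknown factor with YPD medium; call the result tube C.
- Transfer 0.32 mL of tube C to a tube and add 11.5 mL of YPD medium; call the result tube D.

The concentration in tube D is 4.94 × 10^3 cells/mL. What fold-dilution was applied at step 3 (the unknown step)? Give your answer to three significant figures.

8.22-fold

Step 1: 1.5 mL + 22.5 mL = 24 mL total → factor 24/1.5 = 16
Step 2: 0.1 mL + 1.15 mL = 1.25 mL total → factor 1.25/0.1 = 12.5
Step 3: unknown factor x
Step 4: 0.32 mL + 11.5 mL = 11.82 mL total → factor 11.82/0.32 = 36.938
Product of known-step factors = 7387.5
Overall factor = 3.00 × 10^8 cells/mL / (4.94 × 10^3 cells/mL) = 60729
x = 60729 / 7387.5 = 8.22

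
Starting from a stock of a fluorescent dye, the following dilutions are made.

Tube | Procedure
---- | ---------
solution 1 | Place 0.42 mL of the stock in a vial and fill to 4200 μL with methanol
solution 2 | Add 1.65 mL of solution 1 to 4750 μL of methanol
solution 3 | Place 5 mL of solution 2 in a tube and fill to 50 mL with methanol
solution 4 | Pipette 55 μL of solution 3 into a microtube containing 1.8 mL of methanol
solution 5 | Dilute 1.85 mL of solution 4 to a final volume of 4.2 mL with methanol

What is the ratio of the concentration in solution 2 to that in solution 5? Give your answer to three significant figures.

Step 1: 0.42 mL brought to 4200 μL → factor 4.2/0.42 = 10
Step 2: 1.65 mL + 4750 μL = 6.4 mL total → factor 6.4/1.65 = 3.8788
Step 3: 5 mL brought to 50 mL → factor 50/5 = 10
Step 4: 55 μL + 1.8 mL = 1855 μL total → factor 1855/55 = 33.727
Step 5: 1.85 mL brought to 4.2 mL → factor 4.2/1.85 = 2.2703
Dilution factor to solution 2 = 38.788; to solution 5 = 29700
[solution 2]/[solution 5] = (factor to solution 5)/(factor to solution 2) = 29700/38.788 = 766

766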